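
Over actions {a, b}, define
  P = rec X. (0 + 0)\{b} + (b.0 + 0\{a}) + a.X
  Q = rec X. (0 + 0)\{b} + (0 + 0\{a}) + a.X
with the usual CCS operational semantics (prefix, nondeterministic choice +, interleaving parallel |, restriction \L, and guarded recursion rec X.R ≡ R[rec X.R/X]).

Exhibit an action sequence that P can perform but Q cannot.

Reachable graph of P (2 states):
  s0 = rec X. (0 + 0)\{b} + (b.0 + 0\{a}) + a.X :: =a=> s0, =b=> s1
  s1 = 0 :: ·
Reachable graph of Q (1 states):
  t0 = rec X. (0 + 0)\{b} + (0 + 0\{a}) + a.X :: =a=> t0
Trace ⟨b⟩ through P, begin at {s0}:
  [1] b ⇒ {s1}
  P completes σ.
Trace ⟨b⟩ through Q, begin at {t0}:
  [1] b ⇒ ∅  — Q cannot continue

b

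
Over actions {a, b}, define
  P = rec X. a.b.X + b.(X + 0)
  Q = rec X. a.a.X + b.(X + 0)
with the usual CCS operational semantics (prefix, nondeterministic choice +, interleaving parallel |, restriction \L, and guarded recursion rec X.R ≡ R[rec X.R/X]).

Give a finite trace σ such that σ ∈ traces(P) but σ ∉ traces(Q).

ab

LTS(P): 3 reachable states
  p0 = rec X. a.b.X + b.(X + 0) ⊢ --a--▸ p1, --b--▸ p2
  p1 = b.(rec X. a.b.X + b.(X + 0)) ⊢ --b--▸ p0
  p2 = (rec X. a.b.X + b.(X + 0)) + 0 ⊢ --a--▸ p1, --b--▸ p2
LTS(Q): 3 reachable states
  q0 = rec X. a.a.X + b.(X + 0) ⊢ --a--▸ q1, --b--▸ q2
  q1 = a.(rec X. a.a.X + b.(X + 0)) ⊢ --a--▸ q0
  q2 = (rec X. a.a.X + b.(X + 0)) + 0 ⊢ --a--▸ q1, --b--▸ q2
Run σ = ⟨ab⟩ on P: start {p0}
  after a @ step 1: {p1}
  after b @ step 2: {p0}
  — P admits the full trace.
Run σ = ⟨ab⟩ on Q: start {q0}
  after a @ step 1: {q1}
  after b @ step 2: no successor for Q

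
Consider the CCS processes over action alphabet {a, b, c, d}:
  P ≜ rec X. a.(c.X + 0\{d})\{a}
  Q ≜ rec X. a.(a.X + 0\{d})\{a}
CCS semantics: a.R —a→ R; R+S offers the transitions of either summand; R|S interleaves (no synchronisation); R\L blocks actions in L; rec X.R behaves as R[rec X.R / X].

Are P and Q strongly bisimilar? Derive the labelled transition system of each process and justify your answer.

P's transition system — 3 states:
  s0 = rec X. a.(c.X + 0\{d})\{a} :: =a=> s1
  s1 = (c.(rec X. a.(c.X + 0\{d})\{a}) + 0\{d})\{a} :: =c=> s2
  s2 = (rec X. a.(c.X + 0\{d})\{a})\{a} :: ·
Q's transition system — 2 states:
  t0 = rec X. a.(a.X + 0\{d})\{a} :: =a=> t1
  t1 = (a.(rec X. a.(a.X + 0\{d})\{a}) + 0\{d})\{a} :: ·
Bisimilarity quotient blocks:
  B0 = {s0}
  B1 = {s1}
  B2 = {s2, t1}
  B3 = {t0}
s0 ∈ B0, t0 ∈ B3 → different blocks

NO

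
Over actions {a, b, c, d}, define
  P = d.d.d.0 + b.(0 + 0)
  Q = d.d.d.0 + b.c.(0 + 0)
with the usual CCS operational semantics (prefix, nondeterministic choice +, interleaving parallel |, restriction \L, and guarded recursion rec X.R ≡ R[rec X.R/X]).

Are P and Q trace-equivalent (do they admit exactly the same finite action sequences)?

Reachable graph of P (5 states):
  u0 = d.d.d.0 + b.(0 + 0) ⊢ -b-> u1, -d-> u2
  u1 = 0 + 0 ⊢ ·
  u2 = d.d.0 ⊢ -d-> u3
  u3 = d.0 ⊢ -d-> u4
  u4 = 0 ⊢ ·
Reachable graph of Q (6 states):
  v0 = d.d.d.0 + b.c.(0 + 0) ⊢ -b-> v1, -d-> v2
  v1 = c.(0 + 0) ⊢ -c-> v3
  v2 = d.d.0 ⊢ -d-> v4
  v3 = 0 + 0 ⊢ ·
  v4 = d.0 ⊢ -d-> v5
  v5 = 0 ⊢ ·
Executing bc from Q (initial set {v0}):
  step 1 (b): {v1}
  step 2 (c): {v3}
  Q completes σ.
Executing bc from P (initial set {u0}):
  step 1 (b): {u1}
  step 2 (c): no successor for P

trace-distinct — witness ⟨bc⟩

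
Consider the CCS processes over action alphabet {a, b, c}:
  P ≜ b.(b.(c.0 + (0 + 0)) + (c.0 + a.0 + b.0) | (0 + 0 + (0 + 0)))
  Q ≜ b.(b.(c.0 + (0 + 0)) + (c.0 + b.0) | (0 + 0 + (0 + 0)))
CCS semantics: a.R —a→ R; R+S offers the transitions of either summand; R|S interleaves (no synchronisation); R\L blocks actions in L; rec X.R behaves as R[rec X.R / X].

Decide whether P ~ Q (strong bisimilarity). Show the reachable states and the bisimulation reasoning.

Reachable graph of P (5 states):
  m0 = b.(b.(c.0 + (0 + 0)) + (c.0 + a.0 + b.0) | (0 + 0 + (0 + 0))) :: -b-> m1
  m1 = b.(c.0 + (0 + 0)) + (c.0 + a.0 + b.0) | (0 + 0 + (0 + 0)) :: -a-> m2, -b-> m2, -b-> m3, -c-> m2
  m2 = 0 | (0 + 0 + (0 + 0)) :: stopped
  m3 = c.0 + (0 + 0) :: -c-> m4
  m4 = 0 :: stopped
Reachable graph of Q (5 states):
  n0 = b.(b.(c.0 + (0 + 0)) + (c.0 + b.0) | (0 + 0 + (0 + 0))) :: -b-> n1
  n1 = b.(c.0 + (0 + 0)) + (c.0 + b.0) | (0 + 0 + (0 + 0)) :: -b-> n2, -b-> n3, -c-> n2
  n2 = 0 | (0 + 0 + (0 + 0)) :: stopped
  n3 = c.0 + (0 + 0) :: -c-> n4
  n4 = 0 :: stopped
Coarsest stable partition (strong bisimilarity classes):
  B0 = {m0}
  B1 = {m1}
  B2 = {m2, m4, n2, n4}
  B3 = {m3, n3}
  B4 = {n0}
  B5 = {n1}
m0 ∈ B0, n0 ∈ B4 → different blocks

NO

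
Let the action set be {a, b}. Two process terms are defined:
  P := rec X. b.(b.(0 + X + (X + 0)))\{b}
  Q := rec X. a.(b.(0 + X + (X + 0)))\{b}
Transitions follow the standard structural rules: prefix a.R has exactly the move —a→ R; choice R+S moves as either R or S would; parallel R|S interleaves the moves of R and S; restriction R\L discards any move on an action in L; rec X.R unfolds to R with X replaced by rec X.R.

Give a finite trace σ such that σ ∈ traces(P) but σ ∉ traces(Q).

LTS(P): 2 reachable states
  u0 = rec X. b.(b.(0 + X + (X + 0)))\{b} ⊢ -b-> u1
  u1 = (b.(0 + (rec X. b.(b.(0 + X + (X + 0)))\{b}) + ((rec X. b.(b.(0 + X + (X + 0)))\{b}) + 0)))\{b} ⊢ stopped
LTS(Q): 2 reachable states
  v0 = rec X. a.(b.(0 + X + (X + 0)))\{b} ⊢ -a-> v1
  v1 = (b.(0 + (rec X. a.(b.(0 + X + (X + 0)))\{b}) + ((rec X. a.(b.(0 + X + (X + 0)))\{b}) + 0)))\{b} ⊢ stopped
Trace ⟨b⟩ through P, begin at {u0}:
  after b @ step 1: {u1}
  — P admits the full trace.
Trace ⟨b⟩ through Q, begin at {v0}:
  after b @ step 1: ∅  — Q cannot continue

b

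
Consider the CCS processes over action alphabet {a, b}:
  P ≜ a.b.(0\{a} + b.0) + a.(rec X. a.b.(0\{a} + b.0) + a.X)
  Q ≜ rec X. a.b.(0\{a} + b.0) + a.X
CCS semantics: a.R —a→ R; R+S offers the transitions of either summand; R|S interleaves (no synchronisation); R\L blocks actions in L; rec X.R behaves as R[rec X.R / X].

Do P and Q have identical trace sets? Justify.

P's transition system — 5 states:
  u0 = a.b.(0\{a} + b.0) + a.(rec X. a.b.(0\{a} + b.0) + a.X) :: ··a··> u1, ··a··> u2
  u1 = b.(0\{a} + b.0) :: ··b··> u3
  u2 = rec X. a.b.(0\{a} + b.0) + a.X :: ··a··> u1, ··a··> u2
  u3 = 0\{a} + b.0 :: ··b··> u4
  u4 = 0 :: (no moves)
Q's transition system — 4 states:
  v0 = rec X. a.b.(0\{a} + b.0) + a.X :: ··a··> v0, ··a··> v1
  v1 = b.(0\{a} + b.0) :: ··b··> v2
  v2 = 0\{a} + b.0 :: ··b··> v3
  v3 = 0 :: (no moves)
Coarsest stable partition (strong bisimilarity classes):
  B0 = {u0, u2, v0}
  B1 = {u1, v1}
  B2 = {u3, v2}
  B3 = {u4, v3}
u0 ∈ B0, v0 ∈ B0 → same block
Bisimilar ⇒ trace-equivalent.

traces(P) = traces(Q)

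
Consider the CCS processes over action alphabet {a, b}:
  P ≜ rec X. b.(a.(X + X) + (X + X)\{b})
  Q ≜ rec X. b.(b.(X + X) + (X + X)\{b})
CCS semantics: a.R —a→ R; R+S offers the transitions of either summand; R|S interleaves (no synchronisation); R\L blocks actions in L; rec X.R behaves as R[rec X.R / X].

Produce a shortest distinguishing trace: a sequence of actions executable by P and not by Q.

ba

Reachable graph of P (3 states):
  s0 = rec X. b.(a.(X + X) + (X + X)\{b}) :: —b→ s1
  s1 = a.((rec X. b.(a.(X + X) + (X + X)\{b})) + (rec X. b.(a.(X + X) + (X + X)\{b}))) + ((rec X. b.(a.(X + X) + (X + X)\{b})) + (rec X. b.(a.(X + X) + (X + X)\{b})))\{b} :: —a→ s2
  s2 = (rec X. b.(a.(X + X) + (X + X)\{b})) + (rec X. b.(a.(X + X) + (X + X)\{b})) :: —b→ s1
Reachable graph of Q (3 states):
  t0 = rec X. b.(b.(X + X) + (X + X)\{b}) :: —b→ t1
  t1 = b.((rec X. b.(b.(X + X) + (X + X)\{b})) + (rec X. b.(b.(X + X) + (X + X)\{b}))) + ((rec X. b.(b.(X + X) + (X + X)\{b})) + (rec X. b.(b.(X + X) + (X + X)\{b})))\{b} :: —b→ t2
  t2 = (rec X. b.(b.(X + X) + (X + X)\{b})) + (rec X. b.(b.(X + X) + (X + X)\{b})) :: —b→ t1
Trace ⟨ba⟩ through P, begin at {s0}:
  after b @ step 1: {s1}
  after a @ step 2: {s2}
  — P admits the full trace.
Trace ⟨ba⟩ through Q, begin at {t0}:
  after b @ step 1: {t1}
  after a @ step 2: no successor for Q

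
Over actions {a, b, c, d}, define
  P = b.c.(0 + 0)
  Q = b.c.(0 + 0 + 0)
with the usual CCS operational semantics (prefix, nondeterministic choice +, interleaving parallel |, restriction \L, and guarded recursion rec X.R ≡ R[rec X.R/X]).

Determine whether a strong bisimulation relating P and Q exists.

YES

LTS(P): 3 reachable states
  m0 = b.c.(0 + 0) ⊢ —b→ m1
  m1 = c.(0 + 0) ⊢ —c→ m2
  m2 = 0 + 0 ⊢ stopped
LTS(Q): 3 reachable states
  n0 = b.c.(0 + 0 + 0) ⊢ —b→ n1
  n1 = c.(0 + 0 + 0) ⊢ —c→ n2
  n2 = 0 + 0 + 0 ⊢ stopped
Partition-refinement fixed point:
  B0 = {m0, n0}
  B1 = {m1, n1}
  B2 = {m2, n2}
m0 ∈ B0, n0 ∈ B0 → same block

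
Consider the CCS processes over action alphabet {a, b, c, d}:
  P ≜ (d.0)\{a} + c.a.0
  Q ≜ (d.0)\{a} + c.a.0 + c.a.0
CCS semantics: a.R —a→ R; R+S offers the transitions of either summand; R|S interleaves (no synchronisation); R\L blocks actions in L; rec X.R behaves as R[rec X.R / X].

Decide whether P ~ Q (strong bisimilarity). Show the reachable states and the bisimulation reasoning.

Reachable graph of P (4 states):
  s0 = (d.0)\{a} + c.a.0 → ··c··> s1, ··d··> s2
  s1 = a.0 → ··a··> s3
  s2 = 0\{a} → (no moves)
  s3 = 0 → (no moves)
Reachable graph of Q (4 states):
  t0 = (d.0)\{a} + c.a.0 + c.a.0 → ··c··> t1, ··d··> t2
  t1 = a.0 → ··a··> t3
  t2 = 0\{a} → (no moves)
  t3 = 0 → (no moves)
Bisimilarity quotient blocks:
  B0 = {s0, t0}
  B1 = {s1, t1}
  B2 = {s2, s3, t2, t3}
s0 ∈ B0, t0 ∈ B0 → same block

bisimilar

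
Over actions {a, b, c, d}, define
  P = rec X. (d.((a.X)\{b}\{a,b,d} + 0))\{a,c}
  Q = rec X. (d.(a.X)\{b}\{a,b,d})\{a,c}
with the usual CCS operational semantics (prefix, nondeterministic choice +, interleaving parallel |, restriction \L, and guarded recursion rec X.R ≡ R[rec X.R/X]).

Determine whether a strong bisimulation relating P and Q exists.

Reachable graph of P (2 states):
  m0 = rec X. (d.((a.X)\{b}\{a,b,d} + 0))\{a,c} has moves -d-> m1
  m1 = ((a.(rec X. (d.((a.X)\{b}\{a,b,d} + 0))\{a,c}))\{b}\{a,b,d} + 0)\{a,c} has moves stopped
Reachable graph of Q (2 states):
  n0 = rec X. (d.(a.X)\{b}\{a,b,d})\{a,c} has moves -d-> n1
  n1 = (a.(rec X. (d.(a.X)\{b}\{a,b,d})\{a,c}))\{b}\{a,b,d}\{a,c} has moves stopped
Bisimilarity quotient blocks:
  B0 = {m0, n0}
  B1 = {m1, n1}
m0 ∈ B0, n0 ∈ B0 → same block

bisimilar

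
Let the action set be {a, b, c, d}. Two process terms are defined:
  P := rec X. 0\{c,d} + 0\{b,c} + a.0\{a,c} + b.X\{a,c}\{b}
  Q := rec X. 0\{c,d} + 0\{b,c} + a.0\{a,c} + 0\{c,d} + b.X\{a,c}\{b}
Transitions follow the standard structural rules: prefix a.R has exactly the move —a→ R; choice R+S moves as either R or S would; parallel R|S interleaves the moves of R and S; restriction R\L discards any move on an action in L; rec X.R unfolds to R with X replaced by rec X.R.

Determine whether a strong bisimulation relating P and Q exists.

YES

Reachable graph of P (3 states):
  s0 = rec X. 0\{c,d} + 0\{b,c} + a.0\{a,c} + b.X\{a,c}\{b} ⊢ —a→ s1, —b→ s2
  s1 = 0\{a,c} ⊢ ∅
  s2 = (rec X. 0\{c,d} + 0\{b,c} + a.0\{a,c} + b.X\{a,c}\{b})\{a,c}\{b} ⊢ ∅
Reachable graph of Q (3 states):
  t0 = rec X. 0\{c,d} + 0\{b,c} + a.0\{a,c} + 0\{c,d} + b.X\{a,c}\{b} ⊢ —a→ t1, —b→ t2
  t1 = 0\{a,c} ⊢ ∅
  t2 = (rec X. 0\{c,d} + 0\{b,c} + a.0\{a,c} + 0\{c,d} + b.X\{a,c}\{b})\{a,c}\{b} ⊢ ∅
Bisimilarity quotient blocks:
  B0 = {s0, t0}
  B1 = {s1, s2, t1, t2}
s0 ∈ B0, t0 ∈ B0 → same block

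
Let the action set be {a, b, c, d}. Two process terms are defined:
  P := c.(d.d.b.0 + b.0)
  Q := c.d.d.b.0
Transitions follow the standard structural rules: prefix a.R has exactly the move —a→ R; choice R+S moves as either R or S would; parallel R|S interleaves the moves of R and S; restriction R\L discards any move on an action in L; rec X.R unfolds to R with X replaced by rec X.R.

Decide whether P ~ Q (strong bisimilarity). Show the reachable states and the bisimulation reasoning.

LTS(P): 5 reachable states
  u0 = c.(d.d.b.0 + b.0) :: --c--▸ u1
  u1 = d.d.b.0 + b.0 :: --b--▸ u2, --d--▸ u3
  u2 = 0 :: ·
  u3 = d.b.0 :: --d--▸ u4
  u4 = b.0 :: --b--▸ u2
LTS(Q): 5 reachable states
  v0 = c.d.d.b.0 :: --c--▸ v1
  v1 = d.d.b.0 :: --d--▸ v2
  v2 = d.b.0 :: --d--▸ v3
  v3 = b.0 :: --b--▸ v4
  v4 = 0 :: ·
Coarsest stable partition (strong bisimilarity classes):
  B0 = {u0}
  B1 = {u1}
  B2 = {u2, v4}
  B3 = {u3, v2}
  B4 = {u4, v3}
  B5 = {v0}
  B6 = {v1}
u0 ∈ B0, v0 ∈ B5 → different blocks

not bisimilar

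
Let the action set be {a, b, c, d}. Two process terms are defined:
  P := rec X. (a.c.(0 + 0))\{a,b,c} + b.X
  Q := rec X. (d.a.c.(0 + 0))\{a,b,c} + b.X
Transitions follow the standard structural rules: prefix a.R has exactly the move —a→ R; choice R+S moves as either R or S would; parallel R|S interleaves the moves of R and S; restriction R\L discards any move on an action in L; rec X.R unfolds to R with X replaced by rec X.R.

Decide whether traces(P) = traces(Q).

Reachable graph of P (1 states):
  m0 = rec X. (a.c.(0 + 0))\{a,b,c} + b.X | -b-> m0
Reachable graph of Q (2 states):
  n0 = rec X. (d.a.c.(0 + 0))\{a,b,c} + b.X | -b-> n0, -d-> n1
  n1 = (a.c.(0 + 0))\{a,b,c} | stopped
Run σ = ⟨d⟩ on Q: start {n0}
  after d @ step 1: {n1}
  Q completes σ.
Run σ = ⟨d⟩ on P: start {m0}
  after d @ step 1: ∅ (P stuck)

traces(P) ≠ traces(Q) — witness ⟨d⟩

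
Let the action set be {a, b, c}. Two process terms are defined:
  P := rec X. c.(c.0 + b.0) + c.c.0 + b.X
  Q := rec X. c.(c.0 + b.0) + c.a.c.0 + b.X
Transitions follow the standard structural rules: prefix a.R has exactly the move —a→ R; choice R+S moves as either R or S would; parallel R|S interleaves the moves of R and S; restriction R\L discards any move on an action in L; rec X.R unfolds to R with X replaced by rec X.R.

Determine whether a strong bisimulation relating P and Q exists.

Reachable graph of P (4 states):
  p0 = rec X. c.(c.0 + b.0) + c.c.0 + b.X :: --b--▸ p0, --c--▸ p1, --c--▸ p2
  p1 = c.0 :: --c--▸ p3
  p2 = c.0 + b.0 :: --b--▸ p3, --c--▸ p3
  p3 = 0 :: ∅
Reachable graph of Q (5 states):
  q0 = rec X. c.(c.0 + b.0) + c.a.c.0 + b.X :: --b--▸ q0, --c--▸ q1, --c--▸ q2
  q1 = a.c.0 :: --a--▸ q3
  q2 = c.0 + b.0 :: --b--▸ q4, --c--▸ q4
  q3 = c.0 :: --c--▸ q4
  q4 = 0 :: ∅
Bisimilarity quotient blocks:
  B0 = {p0}
  B1 = {p2, q2}
  B2 = {p3, q4}
  B3 = {p1, q3}
  B4 = {q0}
  B5 = {q1}
p0 ∈ B0, q0 ∈ B4 → different blocks

not bisimilar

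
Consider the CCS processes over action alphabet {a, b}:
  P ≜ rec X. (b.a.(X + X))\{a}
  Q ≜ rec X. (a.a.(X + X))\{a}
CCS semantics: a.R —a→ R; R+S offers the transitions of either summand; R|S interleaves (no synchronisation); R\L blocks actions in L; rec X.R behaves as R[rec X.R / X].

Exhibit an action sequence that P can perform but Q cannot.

LTS(P): 2 reachable states
  m0 = rec X. (b.a.(X + X))\{a} → ··b··> m1
  m1 = (a.((rec X. (b.a.(X + X))\{a}) + (rec X. (b.a.(X + X))\{a})))\{a} → ·
LTS(Q): 1 reachable states
  n0 = rec X. (a.a.(X + X))\{a} → ·
Run σ = ⟨b⟩ on P: start {m0}
  [1] b ⇒ {m1}
  P completes σ.
Run σ = ⟨b⟩ on Q: start {n0}
  [1] b ⇒ no successor for Q

b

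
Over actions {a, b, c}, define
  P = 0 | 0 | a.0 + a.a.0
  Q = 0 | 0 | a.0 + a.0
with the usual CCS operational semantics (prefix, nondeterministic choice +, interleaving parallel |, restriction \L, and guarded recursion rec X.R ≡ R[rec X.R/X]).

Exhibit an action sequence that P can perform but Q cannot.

aa

P's transition system — 4 states:
  u0 = 0 | 0 | a.0 + a.a.0 → -a-> u1, -a-> u2
  u1 = 0 | 0 | 0 → ∅
  u2 = a.0 → -a-> u3
  u3 = 0 → ∅
Q's transition system — 3 states:
  v0 = 0 | 0 | a.0 + a.0 → -a-> v1, -a-> v2
  v1 = 0 → ∅
  v2 = 0 | 0 | 0 → ∅
Executing aa from P (initial set {u0}):
  after a @ step 1: {u1, u2}
  after a @ step 2: {u3}
  P completes σ.
Executing aa from Q (initial set {v0}):
  after a @ step 1: {v1, v2}
  after a @ step 2: no successor for Q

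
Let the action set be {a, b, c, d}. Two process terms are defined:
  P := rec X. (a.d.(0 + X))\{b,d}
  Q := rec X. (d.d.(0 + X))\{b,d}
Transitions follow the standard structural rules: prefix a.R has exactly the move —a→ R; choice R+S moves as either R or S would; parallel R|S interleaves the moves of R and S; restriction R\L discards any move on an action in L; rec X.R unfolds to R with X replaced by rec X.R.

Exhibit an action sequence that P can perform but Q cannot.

a

P's transition system — 2 states:
  p0 = rec X. (a.d.(0 + X))\{b,d} ⊢ —a→ p1
  p1 = (d.(0 + (rec X. (a.d.(0 + X))\{b,d})))\{b,d} ⊢ deadlocked
Q's transition system — 1 states:
  q0 = rec X. (d.d.(0 + X))\{b,d} ⊢ deadlocked
Run σ = ⟨a⟩ on P: start {p0}
  step 1 (a): {p1}
  — P admits the full trace.
Run σ = ⟨a⟩ on Q: start {q0}
  step 1 (a): ∅ (Q stuck)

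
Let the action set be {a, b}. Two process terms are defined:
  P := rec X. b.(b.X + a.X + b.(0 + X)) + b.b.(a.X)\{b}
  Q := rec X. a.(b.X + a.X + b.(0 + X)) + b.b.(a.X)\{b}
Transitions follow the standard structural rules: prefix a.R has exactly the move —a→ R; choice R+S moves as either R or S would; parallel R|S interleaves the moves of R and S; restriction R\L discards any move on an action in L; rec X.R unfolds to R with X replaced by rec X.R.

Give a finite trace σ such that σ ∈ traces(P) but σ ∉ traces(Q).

Reachable graph of P (6 states):
  m0 = rec X. b.(b.X + a.X + b.(0 + X)) + b.b.(a.X)\{b} :: —b→ m1, —b→ m2
  m1 = b.(a.(rec X. b.(b.X + a.X + b.(0 + X)) + b.b.(a.X)\{b}))\{b} :: —b→ m3
  m2 = b.(rec X. b.(b.X + a.X + b.(0 + X)) + b.b.(a.X)\{b}) + a.(rec X. b.(b.X + a.X + b.(0 + X)) + b.b.(a.X)\{b}) + b.(0 + (rec X. b.(b.X + a.X + b.(0 + X)) + b.b.(a.X)\{b})) :: —a→ m0, —b→ m0, —b→ m4
  m3 = (a.(rec X. b.(b.X + a.X + b.(0 + X)) + b.b.(a.X)\{b}))\{b} :: —a→ m5
  m4 = 0 + (rec X. b.(b.X + a.X + b.(0 + X)) + b.b.(a.X)\{b}) :: —b→ m1, —b→ m2
  m5 = (rec X. b.(b.X + a.X + b.(0 + X)) + b.b.(a.X)\{b})\{b} :: ∅
Reachable graph of Q (7 states):
  n0 = rec X. a.(b.X + a.X + b.(0 + X)) + b.b.(a.X)\{b} :: —a→ n1, —b→ n2
  n1 = b.(rec X. a.(b.X + a.X + b.(0 + X)) + b.b.(a.X)\{b}) + a.(rec X. a.(b.X + a.X + b.(0 + X)) + b.b.(a.X)\{b}) + b.(0 + (rec X. a.(b.X + a.X + b.(0 + X)) + b.b.(a.X)\{b})) :: —a→ n0, —b→ n0, —b→ n3
  n2 = b.(a.(rec X. a.(b.X + a.X + b.(0 + X)) + b.b.(a.X)\{b}))\{b} :: —b→ n4
  n3 = 0 + (rec X. a.(b.X + a.X + b.(0 + X)) + b.b.(a.X)\{b}) :: —a→ n1, —b→ n2
  n4 = (a.(rec X. a.(b.X + a.X + b.(0 + X)) + b.b.(a.X)\{b}))\{b} :: —a→ n5
  n5 = (rec X. a.(b.X + a.X + b.(0 + X)) + b.b.(a.X)\{b})\{b} :: —a→ n6
  n6 = (b.(rec X. a.(b.X + a.X + b.(0 + X)) + b.b.(a.X)\{b}) + a.(rec X. a.(b.X + a.X + b.(0 + X)) + b.b.(a.X)\{b}) + b.(0 + (rec X. a.(b.X + a.X + b.(0 + X)) + b.b.(a.X)\{b})))\{b} :: —a→ n5
Run σ = ⟨ba⟩ on P: start {m0}
  step 1 (b): {m1, m2}
  step 2 (a): {m0}
  ✓ P
Run σ = ⟨ba⟩ on Q: start {n0}
  step 1 (b): {n2}
  step 2 (a): ∅  — Q cannot continue

ba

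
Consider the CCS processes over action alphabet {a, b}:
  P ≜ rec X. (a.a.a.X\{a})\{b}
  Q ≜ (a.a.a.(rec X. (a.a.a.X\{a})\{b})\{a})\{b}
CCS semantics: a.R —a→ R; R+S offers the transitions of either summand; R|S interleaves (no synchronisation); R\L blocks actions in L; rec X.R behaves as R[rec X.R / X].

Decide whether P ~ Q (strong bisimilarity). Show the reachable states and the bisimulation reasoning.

P ~ Q

Reachable graph of P (4 states):
  s0 = rec X. (a.a.a.X\{a})\{b} → ··a··> s1
  s1 = (a.a.(rec X. (a.a.a.X\{a})\{b})\{a})\{b} → ··a··> s2
  s2 = (a.(rec X. (a.a.a.X\{a})\{b})\{a})\{b} → ··a··> s3
  s3 = (rec X. (a.a.a.X\{a})\{b})\{a}\{b} → ∅
Reachable graph of Q (4 states):
  t0 = (a.a.a.(rec X. (a.a.a.X\{a})\{b})\{a})\{b} → ··a··> t1
  t1 = (a.a.(rec X. (a.a.a.X\{a})\{b})\{a})\{b} → ··a··> t2
  t2 = (a.(rec X. (a.a.a.X\{a})\{b})\{a})\{b} → ··a··> t3
  t3 = (rec X. (a.a.a.X\{a})\{b})\{a}\{b} → ∅
Coarsest stable partition (strong bisimilarity classes):
  B0 = {s0, t0}
  B1 = {s1, t1}
  B2 = {s2, t2}
  B3 = {s3, t3}
s0 ∈ B0, t0 ∈ B0 → same block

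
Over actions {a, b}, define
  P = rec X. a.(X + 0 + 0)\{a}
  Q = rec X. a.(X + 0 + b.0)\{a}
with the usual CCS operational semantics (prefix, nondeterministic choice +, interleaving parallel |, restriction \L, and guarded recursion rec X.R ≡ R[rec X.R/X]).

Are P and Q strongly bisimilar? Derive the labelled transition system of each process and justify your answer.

Reachable graph of P (2 states):
  p0 = rec X. a.(X + 0 + 0)\{a} | =a=> p1
  p1 = ((rec X. a.(X + 0 + 0)\{a}) + 0 + 0)\{a} | (no moves)
Reachable graph of Q (3 states):
  q0 = rec X. a.(X + 0 + b.0)\{a} | =a=> q1
  q1 = ((rec X. a.(X + 0 + b.0)\{a}) + 0 + b.0)\{a} | =b=> q2
  q2 = 0\{a} | (no moves)
Partition-refinement fixed point:
  B0 = {p0}
  B1 = {p1, q2}
  B2 = {q0}
  B3 = {q1}
p0 ∈ B0, q0 ∈ B2 → different blocks

NO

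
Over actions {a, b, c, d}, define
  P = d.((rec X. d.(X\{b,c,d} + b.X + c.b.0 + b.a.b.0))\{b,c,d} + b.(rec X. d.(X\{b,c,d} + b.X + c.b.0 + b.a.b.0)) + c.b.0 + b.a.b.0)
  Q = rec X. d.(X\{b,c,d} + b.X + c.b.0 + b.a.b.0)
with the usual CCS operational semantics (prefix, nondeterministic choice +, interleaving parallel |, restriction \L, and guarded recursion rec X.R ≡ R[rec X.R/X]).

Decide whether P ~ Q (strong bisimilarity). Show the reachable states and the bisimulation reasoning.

LTS(P): 6 reachable states
  p0 = d.((rec X. d.(X\{b,c,d} + b.X + c.b.0 + b.a.b.0))\{b,c,d} + b.(rec X. d.(X\{b,c,d} + b.X + c.b.0 + b.a.b.0)) + c.b.0 + b.a.b.0) has moves =d=> p1
  p1 = (rec X. d.(X\{b,c,d} + b.X + c.b.0 + b.a.b.0))\{b,c,d} + b.(rec X. d.(X\{b,c,d} + b.X + c.b.0 + b.a.b.0)) + c.b.0 + b.a.b.0 has moves =b=> p2, =b=> p3, =c=> p4
  p2 = a.b.0 has moves =a=> p4
  p3 = rec X. d.(X\{b,c,d} + b.X + c.b.0 + b.a.b.0) has moves =d=> p1
  p4 = b.0 has moves =b=> p5
  p5 = 0 has moves deadlocked
LTS(Q): 5 reachable states
  q0 = rec X. d.(X\{b,c,d} + b.X + c.b.0 + b.a.b.0) has moves =d=> q1
  q1 = (rec X. d.(X\{b,c,d} + b.X + c.b.0 + b.a.b.0))\{b,c,d} + b.(rec X. d.(X\{b,c,d} + b.X + c.b.0 + b.a.b.0)) + c.b.0 + b.a.b.0 has moves =b=> q0, =b=> q2, =c=> q3
  q2 = a.b.0 has moves =a=> q3
  q3 = b.0 has moves =b=> q4
  q4 = 0 has moves deadlocked
Coarsest stable partition (strong bisimilarity classes):
  B0 = {p0, p3, q0}
  B1 = {p1, q1}
  B2 = {p4, q3}
  B3 = {p5, q4}
  B4 = {p2, q2}
p0 ∈ B0, q0 ∈ B0 → same block

YES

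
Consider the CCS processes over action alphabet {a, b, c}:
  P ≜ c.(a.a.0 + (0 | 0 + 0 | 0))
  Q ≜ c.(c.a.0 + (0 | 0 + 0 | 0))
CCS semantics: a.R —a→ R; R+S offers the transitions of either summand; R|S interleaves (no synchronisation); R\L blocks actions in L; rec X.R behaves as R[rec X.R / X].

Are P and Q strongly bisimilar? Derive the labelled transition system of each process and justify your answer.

not bisimilar

P's transition system — 4 states:
  p0 = c.(a.a.0 + (0 | 0 + 0 | 0)) → --c--▸ p1
  p1 = a.a.0 + (0 | 0 + 0 | 0) → --a--▸ p2
  p2 = a.0 → --a--▸ p3
  p3 = 0 → deadlocked
Q's transition system — 4 states:
  q0 = c.(c.a.0 + (0 | 0 + 0 | 0)) → --c--▸ q1
  q1 = c.a.0 + (0 | 0 + 0 | 0) → --c--▸ q2
  q2 = a.0 → --a--▸ q3
  q3 = 0 → deadlocked
Partition-refinement fixed point:
  B0 = {p0}
  B1 = {p1}
  B2 = {p2, q2}
  B3 = {p3, q3}
  B4 = {q0}
  B5 = {q1}
p0 ∈ B0, q0 ∈ B4 → different blocks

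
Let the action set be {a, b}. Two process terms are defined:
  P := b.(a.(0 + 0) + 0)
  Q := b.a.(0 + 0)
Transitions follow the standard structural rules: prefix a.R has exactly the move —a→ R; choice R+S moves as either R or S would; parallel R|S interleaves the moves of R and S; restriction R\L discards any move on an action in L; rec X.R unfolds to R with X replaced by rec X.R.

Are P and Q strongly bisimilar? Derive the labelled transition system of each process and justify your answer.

P ~ Q

P's transition system — 3 states:
  u0 = b.(a.(0 + 0) + 0) ⊢ -b-> u1
  u1 = a.(0 + 0) + 0 ⊢ -a-> u2
  u2 = 0 + 0 ⊢ (no moves)
Q's transition system — 3 states:
  v0 = b.a.(0 + 0) ⊢ -b-> v1
  v1 = a.(0 + 0) ⊢ -a-> v2
  v2 = 0 + 0 ⊢ (no moves)
Coarsest stable partition (strong bisimilarity classes):
  B0 = {u0, v0}
  B1 = {u1, v1}
  B2 = {u2, v2}
u0 ∈ B0, v0 ∈ B0 → same block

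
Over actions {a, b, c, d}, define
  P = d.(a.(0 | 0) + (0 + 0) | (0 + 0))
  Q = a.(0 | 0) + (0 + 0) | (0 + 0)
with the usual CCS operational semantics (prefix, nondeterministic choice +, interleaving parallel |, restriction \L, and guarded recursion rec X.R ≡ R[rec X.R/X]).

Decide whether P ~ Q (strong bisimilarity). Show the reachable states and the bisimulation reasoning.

LTS(P): 3 reachable states
  u0 = d.(a.(0 | 0) + (0 + 0) | (0 + 0)) :: -d-> u1
  u1 = a.(0 | 0) + (0 + 0) | (0 + 0) :: -a-> u2
  u2 = 0 | 0 :: ·
LTS(Q): 2 reachable states
  v0 = a.(0 | 0) + (0 + 0) | (0 + 0) :: -a-> v1
  v1 = 0 | 0 :: ·
Coarsest stable partition (strong bisimilarity classes):
  B0 = {u0}
  B1 = {u1, v0}
  B2 = {u2, v1}
u0 ∈ B0, v0 ∈ B1 → different blocks

not bisimilar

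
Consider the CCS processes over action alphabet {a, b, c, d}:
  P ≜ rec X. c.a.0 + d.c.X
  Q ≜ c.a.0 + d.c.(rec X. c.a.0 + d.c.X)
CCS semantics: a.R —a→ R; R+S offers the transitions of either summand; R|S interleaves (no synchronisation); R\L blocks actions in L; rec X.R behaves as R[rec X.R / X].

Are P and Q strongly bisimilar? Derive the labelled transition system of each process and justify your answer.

LTS(P): 4 reachable states
  u0 = rec X. c.a.0 + d.c.X :: —c→ u1, —d→ u2
  u1 = a.0 :: —a→ u3
  u2 = c.(rec X. c.a.0 + d.c.X) :: —c→ u0
  u3 = 0 :: stopped
LTS(Q): 5 reachable states
  v0 = c.a.0 + d.c.(rec X. c.a.0 + d.c.X) :: —c→ v1, —d→ v2
  v1 = a.0 :: —a→ v3
  v2 = c.(rec X. c.a.0 + d.c.X) :: —c→ v4
  v3 = 0 :: stopped
  v4 = rec X. c.a.0 + d.c.X :: —c→ v1, —d→ v2
Coarsest stable partition (strong bisimilarity classes):
  B0 = {u0, v0, v4}
  B1 = {u2, v2}
  B2 = {u1, v1}
  B3 = {u3, v3}
u0 ∈ B0, v0 ∈ B0 → same block

YES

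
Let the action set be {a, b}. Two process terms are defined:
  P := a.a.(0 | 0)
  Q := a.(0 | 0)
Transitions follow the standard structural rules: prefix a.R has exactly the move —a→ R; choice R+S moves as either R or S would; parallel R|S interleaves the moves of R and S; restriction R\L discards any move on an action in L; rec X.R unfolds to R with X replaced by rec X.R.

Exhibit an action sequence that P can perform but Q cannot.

LTS(P): 3 reachable states
  u0 = a.a.(0 | 0) → ··a··> u1
  u1 = a.(0 | 0) → ··a··> u2
  u2 = 0 | 0 → (no moves)
LTS(Q): 2 reachable states
  v0 = a.(0 | 0) → ··a··> v1
  v1 = 0 | 0 → (no moves)
Trace ⟨aa⟩ through P, begin at {u0}:
  [1] a ⇒ {u1}
  [2] a ⇒ {u2}
  — P admits the full trace.
Trace ⟨aa⟩ through Q, begin at {v0}:
  [1] a ⇒ {v1}
  [2] a ⇒ no successor for Q

aa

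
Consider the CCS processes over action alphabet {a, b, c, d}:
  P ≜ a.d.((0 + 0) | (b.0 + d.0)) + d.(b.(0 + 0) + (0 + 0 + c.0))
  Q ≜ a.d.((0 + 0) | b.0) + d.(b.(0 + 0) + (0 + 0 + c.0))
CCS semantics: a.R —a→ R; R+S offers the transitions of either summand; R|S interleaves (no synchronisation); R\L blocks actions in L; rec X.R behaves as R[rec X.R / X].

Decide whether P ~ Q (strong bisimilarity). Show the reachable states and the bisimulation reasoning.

P's transition system — 7 states:
  s0 = a.d.((0 + 0) | (b.0 + d.0)) + d.(b.(0 + 0) + (0 + 0 + c.0)) → --a--▸ s1, --d--▸ s2
  s1 = d.((0 + 0) | (b.0 + d.0)) → --d--▸ s3
  s2 = b.(0 + 0) + (0 + 0 + c.0) → --b--▸ s4, --c--▸ s5
  s3 = (0 + 0) | (b.0 + d.0) → --b--▸ s6, --d--▸ s6
  s4 = 0 + 0 → stopped
  s5 = 0 → stopped
  s6 = (0 + 0) | 0 → stopped
Q's transition system — 7 states:
  t0 = a.d.((0 + 0) | b.0) + d.(b.(0 + 0) + (0 + 0 + c.0)) → --a--▸ t1, --d--▸ t2
  t1 = d.((0 + 0) | b.0) → --d--▸ t3
  t2 = b.(0 + 0) + (0 + 0 + c.0) → --b--▸ t4, --c--▸ t5
  t3 = (0 + 0) | b.0 → --b--▸ t6
  t4 = 0 + 0 → stopped
  t5 = 0 → stopped
  t6 = (0 + 0) | 0 → stopped
Partition-refinement fixed point:
  B0 = {s0}
  B1 = {s2, t2}
  B2 = {s4, s5, s6, t4, t5, t6}
  B3 = {s1}
  B4 = {s3}
  B5 = {t0}
  B6 = {t1}
  B7 = {t3}
s0 ∈ B0, t0 ∈ B5 → different blocks

P ≁ Q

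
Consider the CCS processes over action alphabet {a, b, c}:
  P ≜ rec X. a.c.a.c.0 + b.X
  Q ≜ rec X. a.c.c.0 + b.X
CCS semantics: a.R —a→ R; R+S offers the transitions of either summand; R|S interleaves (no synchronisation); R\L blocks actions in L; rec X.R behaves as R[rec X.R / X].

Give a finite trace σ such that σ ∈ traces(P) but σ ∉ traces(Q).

aca

Reachable graph of P (5 states):
  p0 = rec X. a.c.a.c.0 + b.X | -a-> p1, -b-> p0
  p1 = c.a.c.0 | -c-> p2
  p2 = a.c.0 | -a-> p3
  p3 = c.0 | -c-> p4
  p4 = 0 | ∅
Reachable graph of Q (4 states):
  q0 = rec X. a.c.c.0 + b.X | -a-> q1, -b-> q0
  q1 = c.c.0 | -c-> q2
  q2 = c.0 | -c-> q3
  q3 = 0 | ∅
Executing aca from P (initial set {p0}):
  [1] a ⇒ {p1}
  [2] c ⇒ {p2}
  [3] a ⇒ {p3}
  — P admits the full trace.
Executing aca from Q (initial set {q0}):
  [1] a ⇒ {q1}
  [2] c ⇒ {q2}
  [3] a ⇒ ∅  — Q cannot continue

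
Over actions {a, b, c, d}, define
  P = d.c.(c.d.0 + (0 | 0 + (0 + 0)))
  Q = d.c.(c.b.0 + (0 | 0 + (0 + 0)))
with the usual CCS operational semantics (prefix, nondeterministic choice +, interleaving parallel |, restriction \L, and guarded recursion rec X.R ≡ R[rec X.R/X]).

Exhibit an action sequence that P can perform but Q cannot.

LTS(P): 5 reachable states
  u0 = d.c.(c.d.0 + (0 | 0 + (0 + 0))) :: ··d··> u1
  u1 = c.(c.d.0 + (0 | 0 + (0 + 0))) :: ··c··> u2
  u2 = c.d.0 + (0 | 0 + (0 + 0)) :: ··c··> u3
  u3 = d.0 :: ··d··> u4
  u4 = 0 :: ∅
LTS(Q): 5 reachable states
  v0 = d.c.(c.b.0 + (0 | 0 + (0 + 0))) :: ··d··> v1
  v1 = c.(c.b.0 + (0 | 0 + (0 + 0))) :: ··c··> v2
  v2 = c.b.0 + (0 | 0 + (0 + 0)) :: ··c··> v3
  v3 = b.0 :: ··b··> v4
  v4 = 0 :: ∅
Trace ⟨dccd⟩ through P, begin at {u0}:
  after d @ step 1: {u1}
  after c @ step 2: {u2}
  after c @ step 3: {u3}
  after d @ step 4: {u4}
  ✓ P
Trace ⟨dccd⟩ through Q, begin at {v0}:
  after d @ step 1: {v1}
  after c @ step 2: {v2}
  after c @ step 3: {v3}
  after d @ step 4: ∅ (Q stuck)

dccd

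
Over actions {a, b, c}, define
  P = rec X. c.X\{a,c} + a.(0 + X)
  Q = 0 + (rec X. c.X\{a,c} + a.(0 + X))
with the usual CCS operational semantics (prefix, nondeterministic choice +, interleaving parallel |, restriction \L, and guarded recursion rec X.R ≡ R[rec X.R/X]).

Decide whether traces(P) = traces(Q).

trace-equivalent

P's transition system — 3 states:
  m0 = rec X. c.X\{a,c} + a.(0 + X) → -a-> m1, -c-> m2
  m1 = 0 + (rec X. c.X\{a,c} + a.(0 + X)) → -a-> m1, -c-> m2
  m2 = (rec X. c.X\{a,c} + a.(0 + X))\{a,c} → (no moves)
Q's transition system — 2 states:
  n0 = 0 + (rec X. c.X\{a,c} + a.(0 + X)) → -a-> n0, -c-> n1
  n1 = (rec X. c.X\{a,c} + a.(0 + X))\{a,c} → (no moves)
Bisimilarity quotient blocks:
  B0 = {m0, m1, n0}
  B1 = {m2, n1}
m0 ∈ B0, n0 ∈ B0 → same block
Bisimilar ⇒ trace-equivalent.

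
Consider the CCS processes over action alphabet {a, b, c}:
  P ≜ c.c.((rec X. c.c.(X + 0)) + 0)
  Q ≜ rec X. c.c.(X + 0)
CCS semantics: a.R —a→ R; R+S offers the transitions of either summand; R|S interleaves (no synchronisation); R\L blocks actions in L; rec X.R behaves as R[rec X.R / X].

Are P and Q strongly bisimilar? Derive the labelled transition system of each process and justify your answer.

P ~ Q

Reachable graph of P (3 states):
  s0 = c.c.((rec X. c.c.(X + 0)) + 0) ⊢ —c→ s1
  s1 = c.((rec X. c.c.(X + 0)) + 0) ⊢ —c→ s2
  s2 = (rec X. c.c.(X + 0)) + 0 ⊢ —c→ s1
Reachable graph of Q (3 states):
  t0 = rec X. c.c.(X + 0) ⊢ —c→ t1
  t1 = c.((rec X. c.c.(X + 0)) + 0) ⊢ —c→ t2
  t2 = (rec X. c.c.(X + 0)) + 0 ⊢ —c→ t1
Coarsest stable partition (strong bisimilarity classes):
  B0 = {s0, s1, s2, t0, t1, t2}
s0 ∈ B0, t0 ∈ B0 → same block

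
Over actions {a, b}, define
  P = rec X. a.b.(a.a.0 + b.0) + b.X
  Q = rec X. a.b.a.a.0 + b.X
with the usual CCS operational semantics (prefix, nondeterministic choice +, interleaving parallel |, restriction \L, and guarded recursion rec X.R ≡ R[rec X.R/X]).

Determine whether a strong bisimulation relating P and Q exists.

Reachable graph of P (5 states):
  p0 = rec X. a.b.(a.a.0 + b.0) + b.X :: —a→ p1, —b→ p0
  p1 = b.(a.a.0 + b.0) :: —b→ p2
  p2 = a.a.0 + b.0 :: —a→ p3, —b→ p4
  p3 = a.0 :: —a→ p4
  p4 = 0 :: (no moves)
Reachable graph of Q (5 states):
  q0 = rec X. a.b.a.a.0 + b.X :: —a→ q1, —b→ q0
  q1 = b.a.a.0 :: —b→ q2
  q2 = a.a.0 :: —a→ q3
  q3 = a.0 :: —a→ q4
  q4 = 0 :: (no moves)
Bisimilarity quotient blocks:
  B0 = {p0}
  B1 = {p1}
  B2 = {p2}
  B3 = {p4, q4}
  B4 = {p3, q3}
  B5 = {q0}
  B6 = {q1}
  B7 = {q2}
p0 ∈ B0, q0 ∈ B5 → different blocks

not bisimilar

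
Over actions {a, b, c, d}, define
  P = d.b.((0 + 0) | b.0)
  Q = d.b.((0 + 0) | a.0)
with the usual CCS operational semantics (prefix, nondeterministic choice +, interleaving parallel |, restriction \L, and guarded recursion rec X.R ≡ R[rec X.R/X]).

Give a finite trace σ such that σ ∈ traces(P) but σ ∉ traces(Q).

Reachable graph of P (4 states):
  p0 = d.b.((0 + 0) | b.0) ⊢ --d--▸ p1
  p1 = b.((0 + 0) | b.0) ⊢ --b--▸ p2
  p2 = (0 + 0) | b.0 ⊢ --b--▸ p3
  p3 = (0 + 0) | 0 ⊢ ·
Reachable graph of Q (4 states):
  q0 = d.b.((0 + 0) | a.0) ⊢ --d--▸ q1
  q1 = b.((0 + 0) | a.0) ⊢ --b--▸ q2
  q2 = (0 + 0) | a.0 ⊢ --a--▸ q3
  q3 = (0 + 0) | 0 ⊢ ·
Trace ⟨dbb⟩ through P, begin at {p0}:
  step 1 (d): {p1}
  step 2 (b): {p2}
  step 3 (b): {p3}
  ✓ P
Trace ⟨dbb⟩ through Q, begin at {q0}:
  step 1 (d): {q1}
  step 2 (b): {q2}
  step 3 (b): ∅  — Q cannot continue

dbb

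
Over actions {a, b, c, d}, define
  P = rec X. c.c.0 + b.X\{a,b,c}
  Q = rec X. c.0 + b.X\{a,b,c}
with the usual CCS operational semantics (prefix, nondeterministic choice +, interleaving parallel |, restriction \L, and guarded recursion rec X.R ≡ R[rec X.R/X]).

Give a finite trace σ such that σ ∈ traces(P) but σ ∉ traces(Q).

LTS(P): 4 reachable states
  p0 = rec X. c.c.0 + b.X\{a,b,c} :: ··b··> p1, ··c··> p2
  p1 = (rec X. c.c.0 + b.X\{a,b,c})\{a,b,c} :: deadlocked
  p2 = c.0 :: ··c··> p3
  p3 = 0 :: deadlocked
LTS(Q): 3 reachable states
  q0 = rec X. c.0 + b.X\{a,b,c} :: ··b··> q1, ··c··> q2
  q1 = (rec X. c.0 + b.X\{a,b,c})\{a,b,c} :: deadlocked
  q2 = 0 :: deadlocked
Trace ⟨cc⟩ through P, begin at {p0}:
  after c @ step 1: {p2}
  after c @ step 2: {p3}
  P completes σ.
Trace ⟨cc⟩ through Q, begin at {q0}:
  after c @ step 1: {q2}
  after c @ step 2: ∅ (Q stuck)

cc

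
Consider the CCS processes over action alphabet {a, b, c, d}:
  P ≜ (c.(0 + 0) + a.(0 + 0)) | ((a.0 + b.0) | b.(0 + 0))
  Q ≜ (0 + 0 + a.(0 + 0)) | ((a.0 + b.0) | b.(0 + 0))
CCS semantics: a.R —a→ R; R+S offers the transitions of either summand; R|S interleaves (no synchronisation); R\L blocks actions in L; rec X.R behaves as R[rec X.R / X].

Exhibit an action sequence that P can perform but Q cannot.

Reachable graph of P (8 states):
  p0 = (c.(0 + 0) + a.(0 + 0)) | ((a.0 + b.0) | b.(0 + 0)) → --a--▸ p1, --a--▸ p2, --b--▸ p2, --b--▸ p3, --c--▸ p1
  p1 = (0 + 0) | ((a.0 + b.0) | b.(0 + 0)) → --a--▸ p4, --b--▸ p4, --b--▸ p5
  p2 = (c.(0 + 0) + a.(0 + 0)) | (0 | b.(0 + 0)) → --a--▸ p4, --b--▸ p6, --c--▸ p4
  p3 = (c.(0 + 0) + a.(0 + 0)) | ((a.0 + b.0) | (0 + 0)) → --a--▸ p5, --a--▸ p6, --b--▸ p6, --c--▸ p5
  p4 = (0 + 0) | (0 | b.(0 + 0)) → --b--▸ p7
  p5 = (0 + 0) | ((a.0 + b.0) | (0 + 0)) → --a--▸ p7, --b--▸ p7
  p6 = (c.(0 + 0) + a.(0 + 0)) | (0 | (0 + 0)) → --a--▸ p7, --c--▸ p7
  p7 = (0 + 0) | (0 | (0 + 0)) → (no moves)
Reachable graph of Q (8 states):
  q0 = (0 + 0 + a.(0 + 0)) | ((a.0 + b.0) | b.(0 + 0)) → --a--▸ q1, --a--▸ q2, --b--▸ q1, --b--▸ q3
  q1 = (0 + 0 + a.(0 + 0)) | (0 | b.(0 + 0)) → --a--▸ q4, --b--▸ q5
  q2 = (0 + 0) | ((a.0 + b.0) | b.(0 + 0)) → --a--▸ q4, --b--▸ q4, --b--▸ q6
  q3 = (0 + 0 + a.(0 + 0)) | ((a.0 + b.0) | (0 + 0)) → --a--▸ q5, --a--▸ q6, --b--▸ q5
  q4 = (0 + 0) | (0 | b.(0 + 0)) → --b--▸ q7
  q5 = (0 + 0 + a.(0 + 0)) | (0 | (0 + 0)) → --a--▸ q7
  q6 = (0 + 0) | ((a.0 + b.0) | (0 + 0)) → --a--▸ q7, --b--▸ q7
  q7 = (0 + 0) | (0 | (0 + 0)) → (no moves)
Run σ = ⟨c⟩ on P: start {p0}
  [1] c ⇒ {p1}
  ✓ P
Run σ = ⟨c⟩ on Q: start {q0}
  [1] c ⇒ no successor for Q

c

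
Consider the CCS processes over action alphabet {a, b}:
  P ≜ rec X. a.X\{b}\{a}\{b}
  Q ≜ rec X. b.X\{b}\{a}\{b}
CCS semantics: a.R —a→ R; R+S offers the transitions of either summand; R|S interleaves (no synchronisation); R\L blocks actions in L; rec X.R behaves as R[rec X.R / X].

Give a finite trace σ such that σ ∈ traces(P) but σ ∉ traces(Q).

a

P's transition system — 2 states:
  p0 = rec X. a.X\{b}\{a}\{b} :: ··a··> p1
  p1 = (rec X. a.X\{b}\{a}\{b})\{b}\{a}\{b} :: (no moves)
Q's transition system — 2 states:
  q0 = rec X. b.X\{b}\{a}\{b} :: ··b··> q1
  q1 = (rec X. b.X\{b}\{a}\{b})\{b}\{a}\{b} :: (no moves)
Trace ⟨a⟩ through P, begin at {p0}:
  after a @ step 1: {p1}
  ✓ P
Trace ⟨a⟩ through Q, begin at {q0}:
  after a @ step 1: ∅ (Q stuck)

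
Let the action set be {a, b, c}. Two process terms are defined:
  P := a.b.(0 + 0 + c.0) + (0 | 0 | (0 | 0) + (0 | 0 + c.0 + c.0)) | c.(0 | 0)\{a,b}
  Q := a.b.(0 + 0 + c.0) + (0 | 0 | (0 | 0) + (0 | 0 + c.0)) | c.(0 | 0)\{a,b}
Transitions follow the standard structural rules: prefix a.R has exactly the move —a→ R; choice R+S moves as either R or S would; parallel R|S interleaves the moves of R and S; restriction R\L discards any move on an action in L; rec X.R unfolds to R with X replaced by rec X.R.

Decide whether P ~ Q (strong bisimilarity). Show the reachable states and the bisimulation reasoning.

P ~ Q

LTS(P): 7 reachable states
  s0 = a.b.(0 + 0 + c.0) + (0 | 0 | (0 | 0) + (0 | 0 + c.0 + c.0)) | c.(0 | 0)\{a,b} ⊢ -a-> s1, -c-> s2, -c-> s3
  s1 = b.(0 + 0 + c.0) ⊢ -b-> s4
  s2 = (0 | 0 | (0 | 0) + (0 | 0 + c.0 + c.0)) | (0 | 0)\{a,b} ⊢ -c-> s5
  s3 = 0 | c.(0 | 0)\{a,b} ⊢ -c-> s5
  s4 = 0 + 0 + c.0 ⊢ -c-> s6
  s5 = 0 | (0 | 0)\{a,b} ⊢ (no moves)
  s6 = 0 ⊢ (no moves)
LTS(Q): 7 reachable states
  t0 = a.b.(0 + 0 + c.0) + (0 | 0 | (0 | 0) + (0 | 0 + c.0)) | c.(0 | 0)\{a,b} ⊢ -a-> t1, -c-> t2, -c-> t3
  t1 = b.(0 + 0 + c.0) ⊢ -b-> t4
  t2 = (0 | 0 | (0 | 0) + (0 | 0 + c.0)) | (0 | 0)\{a,b} ⊢ -c-> t5
  t3 = 0 | c.(0 | 0)\{a,b} ⊢ -c-> t5
  t4 = 0 + 0 + c.0 ⊢ -c-> t6
  t5 = 0 | (0 | 0)\{a,b} ⊢ (no moves)
  t6 = 0 ⊢ (no moves)
Coarsest stable partition (strong bisimilarity classes):
  B0 = {s0, t0}
  B1 = {s2, s3, s4, t2, t3, t4}
  B2 = {s5, s6, t5, t6}
  B3 = {s1, t1}
s0 ∈ B0, t0 ∈ B0 → same block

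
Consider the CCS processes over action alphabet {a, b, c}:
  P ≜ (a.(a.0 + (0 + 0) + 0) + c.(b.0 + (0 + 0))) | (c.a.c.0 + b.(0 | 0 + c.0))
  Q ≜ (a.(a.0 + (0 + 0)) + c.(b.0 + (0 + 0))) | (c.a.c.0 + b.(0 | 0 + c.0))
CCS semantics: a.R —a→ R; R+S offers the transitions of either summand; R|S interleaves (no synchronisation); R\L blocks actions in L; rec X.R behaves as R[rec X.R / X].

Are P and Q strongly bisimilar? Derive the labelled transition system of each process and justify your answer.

bisimilar

Reachable graph of P (20 states):
  m0 = (a.(a.0 + (0 + 0) + 0) + c.(b.0 + (0 + 0))) | (c.a.c.0 + b.(0 | 0 + c.0)) :: =a=> m1, =b=> m2, =c=> m3, =c=> m4
  m1 = (a.0 + (0 + 0) + 0) | (c.a.c.0 + b.(0 | 0 + c.0)) :: =a=> m5, =b=> m6, =c=> m7
  m2 = (a.(a.0 + (0 + 0) + 0) + c.(b.0 + (0 + 0))) | (0 | 0 + c.0) :: =a=> m6, =c=> m8, =c=> m9
  m3 = (a.(a.0 + (0 + 0) + 0) + c.(b.0 + (0 + 0))) | a.c.0 :: =a=> m10, =a=> m7, =c=> m11
  m4 = (b.0 + (0 + 0)) | (c.a.c.0 + b.(0 | 0 + c.0)) :: =b=> m5, =b=> m9, =c=> m11
  m5 = 0 | (c.a.c.0 + b.(0 | 0 + c.0)) :: =b=> m12, =c=> m13
  m6 = (a.0 + (0 + 0) + 0) | (0 | 0 + c.0) :: =a=> m12, =c=> m14
  m7 = (a.0 + (0 + 0) + 0) | a.c.0 :: =a=> m13, =a=> m15
  m8 = (a.(a.0 + (0 + 0) + 0) + c.(b.0 + (0 + 0))) | 0 :: =a=> m14, =c=> m16
  m9 = (b.0 + (0 + 0)) | (0 | 0 + c.0) :: =b=> m12, =c=> m16
  m10 = (a.(a.0 + (0 + 0) + 0) + c.(b.0 + (0 + 0))) | c.0 :: =a=> m15, =c=> m17, =c=> m8
  m11 = (b.0 + (0 + 0)) | a.c.0 :: =a=> m17, =b=> m13
  m12 = 0 | (0 | 0 + c.0) :: =c=> m18
  m13 = 0 | a.c.0 :: =a=> m19
  m14 = (a.0 + (0 + 0) + 0) | 0 :: =a=> m18
  m15 = (a.0 + (0 + 0) + 0) | c.0 :: =a=> m19, =c=> m14
  m16 = (b.0 + (0 + 0)) | 0 :: =b=> m18
  m17 = (b.0 + (0 + 0)) | c.0 :: =b=> m19, =c=> m16
  m18 = 0 | 0 :: (no moves)
  m19 = 0 | c.0 :: =c=> m18
Reachable graph of Q (20 states):
  n0 = (a.(a.0 + (0 + 0)) + c.(b.0 + (0 + 0))) | (c.a.c.0 + b.(0 | 0 + c.0)) :: =a=> n1, =b=> n2, =c=> n3, =c=> n4
  n1 = (a.0 + (0 + 0)) | (c.a.c.0 + b.(0 | 0 + c.0)) :: =a=> n5, =b=> n6, =c=> n7
  n2 = (a.(a.0 + (0 + 0)) + c.(b.0 + (0 + 0))) | (0 | 0 + c.0) :: =a=> n6, =c=> n8, =c=> n9
  n3 = (a.(a.0 + (0 + 0)) + c.(b.0 + (0 + 0))) | a.c.0 :: =a=> n10, =a=> n7, =c=> n11
  n4 = (b.0 + (0 + 0)) | (c.a.c.0 + b.(0 | 0 + c.0)) :: =b=> n5, =b=> n9, =c=> n11
  n5 = 0 | (c.a.c.0 + b.(0 | 0 + c.0)) :: =b=> n12, =c=> n13
  n6 = (a.0 + (0 + 0)) | (0 | 0 + c.0) :: =a=> n12, =c=> n14
  n7 = (a.0 + (0 + 0)) | a.c.0 :: =a=> n13, =a=> n15
  n8 = (a.(a.0 + (0 + 0)) + c.(b.0 + (0 + 0))) | 0 :: =a=> n14, =c=> n16
  n9 = (b.0 + (0 + 0)) | (0 | 0 + c.0) :: =b=> n12, =c=> n16
  n10 = (a.(a.0 + (0 + 0)) + c.(b.0 + (0 + 0))) | c.0 :: =a=> n15, =c=> n17, =c=> n8
  n11 = (b.0 + (0 + 0)) | a.c.0 :: =a=> n17, =b=> n13
  n12 = 0 | (0 | 0 + c.0) :: =c=> n18
  n13 = 0 | a.c.0 :: =a=> n19
  n14 = (a.0 + (0 + 0)) | 0 :: =a=> n18
  n15 = (a.0 + (0 + 0)) | c.0 :: =a=> n19, =c=> n14
  n16 = (b.0 + (0 + 0)) | 0 :: =b=> n18
  n17 = (b.0 + (0 + 0)) | c.0 :: =b=> n19, =c=> n16
  n18 = 0 | 0 :: (no moves)
  n19 = 0 | c.0 :: =c=> n18
Coarsest stable partition (strong bisimilarity classes):
  B0 = {m0, n0}
  B1 = {m1, n1}
  B2 = {m7, n7}
  B3 = {m15, m6, n15, n6}
  B4 = {m14, n14}
  B5 = {m18, n18}
  B6 = {m12, m19, n12, n19}
  B7 = {m13, n13}
  B8 = {m5, n5}
  B9 = {m10, m2, n10, n2}
  B10 = {m8, n8}
  B11 = {m16, n16}
  B12 = {m17, m9, n17, n9}
  B13 = {m3, n3}
  B14 = {m11, n11}
  B15 = {m4, n4}
m0 ∈ B0, n0 ∈ B0 → same block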